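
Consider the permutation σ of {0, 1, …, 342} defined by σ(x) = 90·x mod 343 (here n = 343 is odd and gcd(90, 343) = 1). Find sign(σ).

-1

Start at x=260: 260 → 76 → 323 → 258 → 239 → 244 → 8 → … (one orbit).
Decompose π into cycles: lengths [98, 98, 98, 14, 14, 14, 2, 2, 2, 1] (10 cycles, including the fixed point 0).
343 − 10 = 333 transpositions; sign(π) = (−1)^333 = -1.
Zolotarev: (90|343) = -1, matching the cycle-count sign.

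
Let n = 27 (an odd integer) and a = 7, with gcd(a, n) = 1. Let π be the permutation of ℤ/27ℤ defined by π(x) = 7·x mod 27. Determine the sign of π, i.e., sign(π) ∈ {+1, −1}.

+1

Trace 19: π^k(19) = [19, 25, 13, 10, 16, 4, 1] for k=0..6.
Cycle type of π: 9×2 + 3×2 + 1×3; total 7 cycles.
Σ(ℓ_i−1) = 27−7 = 20; sign = (−1)^20 = +1.
The Jacobi symbol (7|27) = +1 (Zolotarev) agrees.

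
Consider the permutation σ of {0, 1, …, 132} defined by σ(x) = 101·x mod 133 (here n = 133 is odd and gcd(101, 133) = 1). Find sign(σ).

Start at x=20: 20 → 25 → 131 → 64 → 80 → 100 → 125 → … (one orbit).
10 cycles of lengths [18, 18, 18, 18, 18, 18, 9, 9, 6, 1].
Σ(ℓ_i−1) = 133−10 = 123; sign = (−1)^123 = -1.
The Jacobi symbol (101|133) = -1 (Zolotarev) agrees.

-1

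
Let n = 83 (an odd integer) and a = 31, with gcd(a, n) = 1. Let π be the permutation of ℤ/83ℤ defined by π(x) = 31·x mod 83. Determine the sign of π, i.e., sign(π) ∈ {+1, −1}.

+1

Orbit of 10 under x↦31x: [10, 61, 65, 23, 49, 25, 28]… (length divides ord_83(31)).
Cycle lengths of π_31 on ℤ/83ℤ: [41, 41, 1]; 3 cycles in total.
n − c = 83 − 3 = 80; sign = (−1)^80 = +1.
Check: (31/83) = +1 by Zolotarev.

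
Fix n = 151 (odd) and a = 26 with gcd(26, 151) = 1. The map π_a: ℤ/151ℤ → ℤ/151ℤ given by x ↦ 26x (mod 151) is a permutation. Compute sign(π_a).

-1

Orbit of 26 under x↦26x: [26, 72, 60, 50, 92, 127, 131]… (length divides ord_151(26)).
Cycle lengths of π_26 on ℤ/151ℤ: [50, 50, 50, 1]; 4 cycles in total.
n − c = 151 − 4 = 147; sign = (−1)^147 = -1.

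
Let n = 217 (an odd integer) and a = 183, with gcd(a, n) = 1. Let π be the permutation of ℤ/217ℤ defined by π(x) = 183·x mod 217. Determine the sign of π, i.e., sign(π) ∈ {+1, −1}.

Orbit of 162 under x↦183x: [162, 134, 1, 183, 71, 190, 50]… (length divides ord_217(183)).
Cycle type of π: 15×14 + 1×7; total 21 cycles.
217 − 21 = 196 transpositions; sign(π) = (−1)^196 = +1.

+1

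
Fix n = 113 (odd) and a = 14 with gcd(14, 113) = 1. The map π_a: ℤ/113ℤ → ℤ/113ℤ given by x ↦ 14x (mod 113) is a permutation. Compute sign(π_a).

+1

Start at x=56: 56 → 106 → 15 → 97 → 2 → 28 → 53 → … (one orbit).
The orbit structure of x ↦ 14x mod 113: 5 orbits of sizes [28, 28, 28, 28, 1].
Σ(ℓ_i−1) = 113−5 = 108; sign = (−1)^108 = +1.
(14|113)_J = +1 (Zolotarev's lemma cross-check).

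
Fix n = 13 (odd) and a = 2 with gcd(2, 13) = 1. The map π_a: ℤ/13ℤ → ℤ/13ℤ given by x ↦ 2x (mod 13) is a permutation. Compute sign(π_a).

-1

Orbit of 5 under x↦2x: [5, 10, 7, 1, 2, 4, 8]… (length divides ord_13(2)).
The orbit structure of x ↦ 2x mod 13: 2 orbits of sizes [12, 1].
sign(π) = (−1)^{n − #cycles} = (−1)^{13−2} = (−1)^11 = -1.
The Jacobi symbol (2|13) = -1 (Zolotarev) agrees.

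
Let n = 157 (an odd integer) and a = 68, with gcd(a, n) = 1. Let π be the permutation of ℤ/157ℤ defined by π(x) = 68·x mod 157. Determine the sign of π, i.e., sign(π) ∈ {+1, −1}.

Start at x=153: 153 → 42 → 30 → 156 → 89 → 86 → 39 → … (one orbit).
Cycle type of π: 78×2 + 1; total 3 cycles.
157 − 3 = 154 transpositions; sign(π) = (−1)^154 = +1.

+1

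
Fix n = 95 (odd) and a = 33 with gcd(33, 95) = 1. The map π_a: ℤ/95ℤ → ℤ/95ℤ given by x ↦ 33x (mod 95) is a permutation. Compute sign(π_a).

Trace 16: π^k(16) = [16, 53, 39, 52, 6, 8, 74] for k=0..6.
5 cycles of lengths [36, 36, 18, 4, 1].
5 cycles on 95: each ℓ→(−1)^(ℓ−1), product (−1)^90 = +1.
Zolotarev: (33|95) = +1, matching the cycle-count sign.

+1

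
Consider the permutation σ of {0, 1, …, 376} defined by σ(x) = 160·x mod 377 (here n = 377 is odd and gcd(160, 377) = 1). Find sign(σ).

Trace 108: π^k(108) = [108, 315, 259, 347, 101, 326, 134] for k=0..6.
Cycle type of π: 84×4 + 28 + 6×2 + 1; total 8 cycles.
sign(π) = (−1)^{n − #cycles} = (−1)^{377−8} = (−1)^369 = -1.
The Jacobi symbol (160|377) = -1 (Zolotarev) agrees.

-1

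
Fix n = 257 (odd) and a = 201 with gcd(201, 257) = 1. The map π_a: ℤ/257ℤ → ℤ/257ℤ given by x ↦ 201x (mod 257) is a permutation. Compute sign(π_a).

Start at x=28: 28 → 231 → 171 → 190 → 154 → 114 → 41 → … (one orbit).
Decompose π into cycles: lengths [256, 1] (2 cycles, including the fixed point 0).
n − c = 257 − 2 = 255; sign = (−1)^255 = -1.
Zolotarev: (201|257) = -1, matching the cycle-count sign.

-1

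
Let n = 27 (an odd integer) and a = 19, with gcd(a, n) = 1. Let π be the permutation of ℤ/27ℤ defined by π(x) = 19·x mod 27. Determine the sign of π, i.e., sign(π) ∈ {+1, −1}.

Start at x=1: 1 → 19 → 10 → 1 (one orbit).
The orbit structure of x ↦ 19x mod 27: 15 orbits of sizes [3, 3, 3, 3, 3, 3, 1, 1, 1, 1, 1, 1, 1, 1, 1].
n − c = 27 − 15 = 12; sign = (−1)^12 = +1.

+1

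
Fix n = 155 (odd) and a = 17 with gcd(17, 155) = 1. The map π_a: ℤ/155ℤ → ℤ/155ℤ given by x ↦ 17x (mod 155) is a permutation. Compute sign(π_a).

Start at x=137: 137 → 4 → 68 → 71 → 122 → 59 → 73 → … (one orbit).
The orbit structure of x ↦ 17x mod 155: 5 orbits of sizes [60, 60, 30, 4, 1].
sign(π) = (−1)^{n − #cycles} = (−1)^{155−5} = (−1)^150 = +1.

+1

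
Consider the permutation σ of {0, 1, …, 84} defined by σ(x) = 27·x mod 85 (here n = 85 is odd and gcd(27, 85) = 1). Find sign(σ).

Trace 48: π^k(48) = [48, 21, 57, 9, 73, 16, 7] for k=0..6.
Cycle type of π: 16×5 + 4 + 1; total 7 cycles.
With 7 cycles on 85 points, sign = (−1)^{85−7} = +1.

+1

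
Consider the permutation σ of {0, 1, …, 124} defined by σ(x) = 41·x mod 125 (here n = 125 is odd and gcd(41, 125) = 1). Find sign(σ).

Start at x=6: 6 → 121 → 86 → 26 → 66 → 81 → 71 → … (one orbit).
π_41 has 13 disjoint cycles with lengths [25, 25, 25, 25, 5, 5, 5, 5, 1, 1, 1, 1, 1] on {0,…,124}.
125 − 13 = 112 transpositions; sign(π) = (−1)^112 = +1.
Zolotarev: (41|125) = +1, matching the cycle-count sign.

+1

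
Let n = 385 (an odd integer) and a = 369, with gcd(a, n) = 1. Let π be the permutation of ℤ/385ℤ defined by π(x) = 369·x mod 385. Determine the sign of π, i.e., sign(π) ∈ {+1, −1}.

+1

Trace 384: π^k(384) = [384, 16, 129, 246, 299, 221, 314] for k=0..6.
Cycle lengths of π_369 on ℤ/385ℤ: [30, 30, 30, 30, 30, 30, 30, 30, 30, 30, 10, 10, 10, 10, 10, 6, 6, 6, 6, 6, 2, 2, 1]; 23 cycles in total.
n − c = 385 − 23 = 362; sign = (−1)^362 = +1.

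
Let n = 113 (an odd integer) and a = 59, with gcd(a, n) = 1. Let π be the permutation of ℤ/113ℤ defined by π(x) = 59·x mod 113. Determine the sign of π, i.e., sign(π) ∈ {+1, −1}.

-1

Start at x=101: 101 → 83 → 38 → 95 → 68 → 57 → 86 → … (one orbit).
Cycle lengths of π_59 on ℤ/113ℤ: [112, 1]; 2 cycles in total.
sign(π) = (−1)^{n − #cycles} = (−1)^{113−2} = (−1)^111 = -1.
Via Zolotarev, sign(π_{59}) = (59|113) = -1.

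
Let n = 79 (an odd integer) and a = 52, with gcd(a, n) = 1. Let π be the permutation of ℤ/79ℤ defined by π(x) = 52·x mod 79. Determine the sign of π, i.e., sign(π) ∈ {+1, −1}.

Start at x=52: 52 → 18 → 67 → 8 → 21 → 65 → 62 → … (one orbit).
The orbit structure of x ↦ 52x mod 79: 7 orbits of sizes [13, 13, 13, 13, 13, 13, 1].
79 − 7 = 72 transpositions; sign(π) = (−1)^72 = +1.

+1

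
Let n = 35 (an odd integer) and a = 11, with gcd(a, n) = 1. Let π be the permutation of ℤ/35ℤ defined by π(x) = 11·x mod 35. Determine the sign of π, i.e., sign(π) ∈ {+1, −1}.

Orbit of 11 under x↦11x: [11, 16, 1]… (length divides ord_35(11)).
π_11 has 15 disjoint cycles with lengths [3, 3, 3, 3, 3, 3, 3, 3, 3, 3, 1, 1, 1, 1, 1] on {0,…,34}.
n − c = 35 − 15 = 20; sign = (−1)^20 = +1.
Check: (11/35) = +1 by Zolotarev.

+1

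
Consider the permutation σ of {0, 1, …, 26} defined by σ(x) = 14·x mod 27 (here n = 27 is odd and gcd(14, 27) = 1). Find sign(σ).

Orbit of 23 under x↦14x: [23, 25, 26, 13, 20, 10, 5]… (length divides ord_27(14)).
4 cycles of lengths [18, 6, 2, 1].
4 cycles on 27: each ℓ→(−1)^(ℓ−1), product (−1)^23 = -1.

-1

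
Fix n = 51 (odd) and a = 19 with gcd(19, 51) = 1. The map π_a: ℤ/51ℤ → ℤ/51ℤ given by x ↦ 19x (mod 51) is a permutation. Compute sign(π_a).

+1

Orbit of 25 under x↦19x: [25, 16, 49, 13, 43, 1, 19]… (length divides ord_51(19)).
9 cycles of lengths [8, 8, 8, 8, 8, 8, 1, 1, 1].
sign(π) = (−1)^{n − #cycles} = (−1)^{51−9} = (−1)^42 = +1.
Via Zolotarev, sign(π_{19}) = (19|51) = +1.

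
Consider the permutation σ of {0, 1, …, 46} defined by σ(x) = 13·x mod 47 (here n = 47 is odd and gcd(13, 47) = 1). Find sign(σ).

Start at x=40: 40 → 3 → 39 → 37 → 11 → 2 → 26 → … (one orbit).
Cycle type of π: 46 + 1; total 2 cycles.
n − c = 47 − 2 = 45; sign = (−1)^45 = -1.
Check: (13/47) = -1 by Zolotarev.

-1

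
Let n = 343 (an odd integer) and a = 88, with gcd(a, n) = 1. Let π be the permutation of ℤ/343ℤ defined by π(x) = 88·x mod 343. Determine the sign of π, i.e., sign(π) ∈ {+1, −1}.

Trace 44: π^k(44) = [44, 99, 137, 51, 29, 151, 254] for k=0..6.
The orbit structure of x ↦ 88x mod 343: 7 orbits of sizes [147, 147, 21, 21, 3, 3, 1].
7 cycles on 343: each ℓ→(−1)^(ℓ−1), product (−1)^336 = +1.

+1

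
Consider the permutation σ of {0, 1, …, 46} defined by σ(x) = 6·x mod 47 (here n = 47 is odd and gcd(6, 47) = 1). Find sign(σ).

Start at x=2: 2 → 12 → 25 → 9 → 7 → 42 → 17 → … (one orbit).
Cycle lengths of π_6 on ℤ/47ℤ: [23, 23, 1]; 3 cycles in total.
Σ(ℓ_i−1) = 47−3 = 44; sign = (−1)^44 = +1.

+1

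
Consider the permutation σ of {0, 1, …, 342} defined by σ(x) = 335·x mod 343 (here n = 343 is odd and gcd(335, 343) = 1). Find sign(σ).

-1

Trace 22: π^k(22) = [22, 167, 36, 55, 246, 90, 309] for k=0..6.
Cycle type of π: 98×3 + 14×3 + 2×3 + 1; total 10 cycles.
n − c = 343 − 10 = 333; sign = (−1)^333 = -1.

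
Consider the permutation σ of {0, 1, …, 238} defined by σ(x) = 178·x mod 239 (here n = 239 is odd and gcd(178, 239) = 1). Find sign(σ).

Start at x=28: 28 → 204 → 223 → 20 → 214 → 91 → 185 → … (one orbit).
π_178 has 2 disjoint cycles with lengths [238, 1] on {0,…,238}.
n − c = 239 − 2 = 237; sign = (−1)^237 = -1.

-1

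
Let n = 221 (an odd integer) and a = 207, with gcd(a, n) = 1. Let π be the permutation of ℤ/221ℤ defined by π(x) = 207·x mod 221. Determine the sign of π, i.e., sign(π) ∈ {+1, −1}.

Orbit of 157 under x↦207x: [157, 12, 53, 142, 1, 207, 196]… (length divides ord_221(207)).
Decompose π into cycles: lengths [16, 16, 16, 16, 16, 16, 16, 16, 16, 16, 16, 16, 16, 2, 2, 2, 2, 2, 2, 1] (20 cycles, including the fixed point 0).
With 20 cycles on 221 points, sign = (−1)^{221−20} = -1.
(207|221)_J = -1 (Zolotarev's lemma cross-check).

-1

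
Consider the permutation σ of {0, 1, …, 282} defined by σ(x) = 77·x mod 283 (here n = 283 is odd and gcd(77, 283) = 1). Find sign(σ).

+1

Trace 280: π^k(280) = [280, 52, 42, 121, 261, 4, 25] for k=0..6.
Cycle lengths of π_77 on ℤ/283ℤ: [141, 141, 1]; 3 cycles in total.
Σ(ℓ_i−1) = 283−3 = 280; sign = (−1)^280 = +1.
Check: (77/283) = +1 by Zolotarev.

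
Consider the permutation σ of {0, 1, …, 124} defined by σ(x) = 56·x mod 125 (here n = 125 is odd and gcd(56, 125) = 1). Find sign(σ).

+1

Trace 86: π^k(86) = [86, 66, 71, 101, 31, 111, 91] for k=0..6.
Cycle lengths of π_56 on ℤ/125ℤ: [25, 25, 25, 25, 5, 5, 5, 5, 1, 1, 1, 1, 1]; 13 cycles in total.
Σ(ℓ_i−1) = 125−13 = 112; sign = (−1)^112 = +1.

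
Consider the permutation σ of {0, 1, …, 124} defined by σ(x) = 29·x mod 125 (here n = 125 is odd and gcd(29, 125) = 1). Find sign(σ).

Trace 41: π^k(41) = [41, 64, 106, 74, 21, 109, 36] for k=0..6.
The orbit structure of x ↦ 29x mod 125: 7 orbits of sizes [50, 50, 10, 10, 2, 2, 1].
n − c = 125 − 7 = 118; sign = (−1)^118 = +1.

+1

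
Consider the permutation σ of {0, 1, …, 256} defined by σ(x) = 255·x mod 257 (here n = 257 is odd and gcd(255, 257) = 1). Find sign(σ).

Start at x=129: 129 → 256 → 2 → 253 → 8 → 241 → 32 → … (one orbit).
π_255 has 17 disjoint cycles with lengths [16, 16, 16, 16, 16, 16, 16, 16, 16, 16, 16, 16, 16, 16, 16, 16, 1] on {0,…,256}.
Σ(ℓ_i−1) = 257−17 = 240; sign = (−1)^240 = +1.

+1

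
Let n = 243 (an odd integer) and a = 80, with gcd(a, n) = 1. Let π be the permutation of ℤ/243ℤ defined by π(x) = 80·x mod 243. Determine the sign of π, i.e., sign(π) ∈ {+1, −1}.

Trace 1: π^k(1) = [1, 80, 82, 242, 163, 161] for k=0..5.
68 cycles of lengths [6, 6, 6, 6, 6, 6, 6, 6, 6, 6, 6, 6, 6, 6, 6, 6, 6, 6, 6, 6, 6, 6, 6, 6, 6, 6, 6, 2, 2, 2, 2, 2, 2, 2, 2, 2, 2, 2, 2, 2, 2, 2, 2, 2, 2, 2, 2, 2, 2, 2, 2, 2, 2, 2, 2, 2, 2, 2, 2, 2, 2, 2, 2, 2, 2, 2, 2, 1].
243 − 68 = 175 transpositions; sign(π) = (−1)^175 = -1.

-1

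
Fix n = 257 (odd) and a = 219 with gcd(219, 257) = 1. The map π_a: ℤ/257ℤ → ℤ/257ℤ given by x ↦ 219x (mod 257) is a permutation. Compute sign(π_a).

Trace 99: π^k(99) = [99, 93, 64, 138, 153, 97, 169] for k=0..6.
π_219 has 2 disjoint cycles with lengths [256, 1] on {0,…,256}.
Σ(ℓ_i−1) = 257−2 = 255; sign = (−1)^255 = -1.
(219|257)_J = -1 (Zolotarev's lemma cross-check).

-1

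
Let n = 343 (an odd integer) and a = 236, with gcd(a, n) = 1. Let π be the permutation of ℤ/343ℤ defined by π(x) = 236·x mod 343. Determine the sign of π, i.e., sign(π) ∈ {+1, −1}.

-1

Trace 288: π^k(288) = [288, 54, 53, 160, 30, 220, 127] for k=0..6.
Decompose π into cycles: lengths [294, 42, 6, 1] (4 cycles, including the fixed point 0).
With 4 cycles on 343 points, sign = (−1)^{343−4} = -1.
Via Zolotarev, sign(π_{236}) = (236|343) = -1.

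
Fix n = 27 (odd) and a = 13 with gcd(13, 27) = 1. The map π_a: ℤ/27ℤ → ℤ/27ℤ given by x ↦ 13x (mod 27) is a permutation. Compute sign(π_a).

+1

Orbit of 19 under x↦13x: [19, 4, 25, 1, 13, 7, 10]… (length divides ord_27(13)).
Decompose π into cycles: lengths [9, 9, 3, 3, 1, 1, 1] (7 cycles, including the fixed point 0).
27 − 7 = 20 transpositions; sign(π) = (−1)^20 = +1.
(13|27)_J = +1 (Zolotarev's lemma cross-check).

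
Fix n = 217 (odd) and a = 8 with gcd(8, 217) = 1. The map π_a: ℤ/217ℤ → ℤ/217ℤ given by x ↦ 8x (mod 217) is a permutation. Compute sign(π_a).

+1

Orbit of 190 under x↦8x: [190, 1, 8, 64, 78]… (length divides ord_217(8)).
Decompose π into cycles: lengths [5, 5, 5, 5, 5, 5, 5, 5, 5, 5, 5, 5, 5, 5, 5, 5, 5, 5, 5, 5, 5, 5, 5, 5, 5, 5, 5, 5, 5, 5, 5, 5, 5, 5, 5, 5, 5, 5, 5, 5, 5, 5, 1, 1, 1, 1, 1, 1, 1] (49 cycles, including the fixed point 0).
With 49 cycles on 217 points, sign = (−1)^{217−49} = +1.
Check: (8/217) = +1 by Zolotarev.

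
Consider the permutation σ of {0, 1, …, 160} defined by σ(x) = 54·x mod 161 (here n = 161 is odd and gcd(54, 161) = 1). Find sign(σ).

-1

Trace 78: π^k(78) = [78, 26, 116, 146, 156, 52, 71] for k=0..6.
Cycle type of π: 66×2 + 11×2 + 6 + 1; total 6 cycles.
6 cycles on 161: each ℓ→(−1)^(ℓ−1), product (−1)^155 = -1.
(54|161)_J = -1 (Zolotarev's lemma cross-check).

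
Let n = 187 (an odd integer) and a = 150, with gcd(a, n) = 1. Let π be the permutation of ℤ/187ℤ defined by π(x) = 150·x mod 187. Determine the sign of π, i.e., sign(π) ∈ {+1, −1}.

+1

Start at x=54: 54 → 59 → 61 → 174 → 107 → 155 → 62 → … (one orbit).
π_150 has 5 disjoint cycles with lengths [80, 80, 16, 10, 1] on {0,…,186}.
n − c = 187 − 5 = 182; sign = (−1)^182 = +1.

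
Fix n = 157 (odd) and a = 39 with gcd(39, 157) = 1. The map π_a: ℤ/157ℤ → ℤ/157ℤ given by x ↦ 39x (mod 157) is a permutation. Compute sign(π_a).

+1

Start at x=75: 75 → 99 → 93 → 16 → 153 → 1 → 39 → … (one orbit).
π_39 has 13 disjoint cycles with lengths [13, 13, 13, 13, 13, 13, 13, 13, 13, 13, 13, 13, 1] on {0,…,156}.
157 − 13 = 144 transpositions; sign(π) = (−1)^144 = +1.
(39|157)_J = +1 (Zolotarev's lemma cross-check).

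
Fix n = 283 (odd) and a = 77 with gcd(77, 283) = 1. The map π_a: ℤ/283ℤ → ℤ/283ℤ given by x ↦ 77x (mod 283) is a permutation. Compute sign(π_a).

+1

Start at x=176: 176 → 251 → 83 → 165 → 253 → 237 → 137 → … (one orbit).
The orbit structure of x ↦ 77x mod 283: 3 orbits of sizes [141, 141, 1].
283 − 3 = 280 transpositions; sign(π) = (−1)^280 = +1.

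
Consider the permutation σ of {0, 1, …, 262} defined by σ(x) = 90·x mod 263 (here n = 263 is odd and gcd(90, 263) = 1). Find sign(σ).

Trace 37: π^k(37) = [37, 174, 143, 246, 48, 112, 86] for k=0..6.
Cycle type of π: 262 + 1; total 2 cycles.
sign(π) = (−1)^{n − #cycles} = (−1)^{263−2} = (−1)^261 = -1.

-1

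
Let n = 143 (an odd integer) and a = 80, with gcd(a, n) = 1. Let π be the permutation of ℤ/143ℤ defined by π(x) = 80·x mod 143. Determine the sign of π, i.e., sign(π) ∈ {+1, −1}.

-1

Trace 27: π^k(27) = [27, 15, 56, 47, 42, 71, 103] for k=0..6.
π_80 has 6 disjoint cycles with lengths [60, 60, 12, 5, 5, 1] on {0,…,142}.
sign(π) = (−1)^{n − #cycles} = (−1)^{143−6} = (−1)^137 = -1.
(80|143)_J = -1 (Zolotarev's lemma cross-check).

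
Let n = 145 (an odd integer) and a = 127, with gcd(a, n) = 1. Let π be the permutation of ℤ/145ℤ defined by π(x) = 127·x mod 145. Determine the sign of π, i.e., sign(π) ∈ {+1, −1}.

Orbit of 18 under x↦127x: [18, 111, 32, 4, 73, 136, 17]… (length divides ord_145(127)).
The orbit structure of x ↦ 127x mod 145: 7 orbits of sizes [28, 28, 28, 28, 28, 4, 1].
sign(π) = (−1)^{n − #cycles} = (−1)^{145−7} = (−1)^138 = +1.
Check: (127/145) = +1 by Zolotarev.

+1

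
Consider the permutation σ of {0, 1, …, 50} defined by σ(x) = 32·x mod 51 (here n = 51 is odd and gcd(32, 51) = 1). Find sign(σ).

-1

Start at x=16: 16 → 2 → 13 → 8 → 1 → 32 → 4 → … (one orbit).
π_32 has 8 disjoint cycles with lengths [8, 8, 8, 8, 8, 8, 2, 1] on {0,…,50}.
sign(π) = (−1)^{n − #cycles} = (−1)^{51−8} = (−1)^43 = -1.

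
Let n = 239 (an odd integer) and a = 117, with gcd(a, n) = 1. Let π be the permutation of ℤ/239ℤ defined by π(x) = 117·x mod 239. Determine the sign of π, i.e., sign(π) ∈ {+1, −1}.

-1

Trace 41: π^k(41) = [41, 17, 77, 166, 63, 201, 95] for k=0..6.
Cycle lengths of π_117 on ℤ/239ℤ: [238, 1]; 2 cycles in total.
With 2 cycles on 239 points, sign = (−1)^{239−2} = -1.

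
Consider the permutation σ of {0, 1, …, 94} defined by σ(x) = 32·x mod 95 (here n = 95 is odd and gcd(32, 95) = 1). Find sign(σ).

Start at x=37: 37 → 44 → 78 → 26 → 72 → 24 → 8 → … (one orbit).
Cycle lengths of π_32 on ℤ/95ℤ: [36, 36, 18, 4, 1]; 5 cycles in total.
n − c = 95 − 5 = 90; sign = (−1)^90 = +1.
The Jacobi symbol (32|95) = +1 (Zolotarev) agrees.

+1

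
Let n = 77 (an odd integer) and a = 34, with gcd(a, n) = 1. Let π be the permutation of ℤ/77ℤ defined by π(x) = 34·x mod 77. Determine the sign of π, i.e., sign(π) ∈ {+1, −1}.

-1

Trace 1: π^k(1) = [1, 34] for k=0..1.
π_34 has 44 disjoint cycles with lengths [2, 2, 2, 2, 2, 2, 2, 2, 2, 2, 2, 2, 2, 2, 2, 2, 2, 2, 2, 2, 2, 2, 2, 2, 2, 2, 2, 2, 2, 2, 2, 2, 2, 1, 1, 1, 1, 1, 1, 1, 1, 1, 1, 1] on {0,…,76}.
n − c = 77 − 44 = 33; sign = (−1)^33 = -1.
Via Zolotarev, sign(π_{34}) = (34|77) = -1.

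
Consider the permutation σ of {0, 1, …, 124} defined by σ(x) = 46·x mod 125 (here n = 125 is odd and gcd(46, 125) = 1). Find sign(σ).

+1

Start at x=31: 31 → 51 → 96 → 41 → 11 → 6 → 26 → … (one orbit).
13 cycles of lengths [25, 25, 25, 25, 5, 5, 5, 5, 1, 1, 1, 1, 1].
n − c = 125 − 13 = 112; sign = (−1)^112 = +1.
Zolotarev: (46|125) = +1, matching the cycle-count sign.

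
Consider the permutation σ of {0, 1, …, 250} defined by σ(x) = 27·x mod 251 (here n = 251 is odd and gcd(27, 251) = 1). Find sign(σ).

+1

Start at x=131: 131 → 23 → 119 → 201 → 156 → 196 → 21 → … (one orbit).
The orbit structure of x ↦ 27x mod 251: 3 orbits of sizes [125, 125, 1].
Σ(ℓ_i−1) = 251−3 = 248; sign = (−1)^248 = +1.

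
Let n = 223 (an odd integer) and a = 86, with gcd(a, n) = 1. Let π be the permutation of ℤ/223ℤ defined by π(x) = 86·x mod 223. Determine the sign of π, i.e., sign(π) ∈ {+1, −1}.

Trace 72: π^k(72) = [72, 171, 211, 83, 2, 172, 74] for k=0..6.
Decompose π into cycles: lengths [111, 111, 1] (3 cycles, including the fixed point 0).
n − c = 223 − 3 = 220; sign = (−1)^220 = +1.
Zolotarev: (86|223) = +1, matching the cycle-count sign.

+1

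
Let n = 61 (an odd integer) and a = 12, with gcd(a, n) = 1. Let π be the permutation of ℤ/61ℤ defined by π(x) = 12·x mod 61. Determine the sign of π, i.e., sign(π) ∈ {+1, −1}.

+1

Orbit of 1 under x↦12x: [1, 12, 22, 20, 57, 13, 34]… (length divides ord_61(12)).
The orbit structure of x ↦ 12x mod 61: 5 orbits of sizes [15, 15, 15, 15, 1].
Σ(ℓ_i−1) = 61−5 = 56; sign = (−1)^56 = +1.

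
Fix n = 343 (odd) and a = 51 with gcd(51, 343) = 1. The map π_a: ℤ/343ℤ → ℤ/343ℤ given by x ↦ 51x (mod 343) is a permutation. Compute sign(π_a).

Start at x=2: 2 → 102 → 57 → 163 → 81 → 15 → 79 → … (one orbit).
Cycle lengths of π_51 on ℤ/343ℤ: [147, 147, 21, 21, 3, 3, 1]; 7 cycles in total.
n − c = 343 − 7 = 336; sign = (−1)^336 = +1.
(51|343)_J = +1 (Zolotarev's lemma cross-check).

+1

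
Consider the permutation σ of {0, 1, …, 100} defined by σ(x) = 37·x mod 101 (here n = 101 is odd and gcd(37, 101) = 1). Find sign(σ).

+1

Start at x=19: 19 → 97 → 54 → 79 → 95 → 81 → 68 → … (one orbit).
The orbit structure of x ↦ 37x mod 101: 5 orbits of sizes [25, 25, 25, 25, 1].
5 cycles on 101: each ℓ→(−1)^(ℓ−1), product (−1)^96 = +1.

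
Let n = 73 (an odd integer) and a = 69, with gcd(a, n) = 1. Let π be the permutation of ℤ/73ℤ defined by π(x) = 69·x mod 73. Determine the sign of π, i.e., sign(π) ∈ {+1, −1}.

+1

Trace 8: π^k(8) = [8, 41, 55, 72, 4, 57, 64] for k=0..6.
Cycle lengths of π_69 on ℤ/73ℤ: [18, 18, 18, 18, 1]; 5 cycles in total.
Σ(ℓ_i−1) = 73−5 = 68; sign = (−1)^68 = +1.
Zolotarev: (69|73) = +1, matching the cycle-count sign.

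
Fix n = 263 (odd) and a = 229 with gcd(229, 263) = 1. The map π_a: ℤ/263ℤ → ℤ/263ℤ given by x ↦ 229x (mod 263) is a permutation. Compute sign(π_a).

Trace 62: π^k(62) = [62, 259, 136, 110, 205, 131, 17] for k=0..6.
π_229 has 2 disjoint cycles with lengths [262, 1] on {0,…,262}.
sign(π) = (−1)^{n − #cycles} = (−1)^{263−2} = (−1)^261 = -1.

-1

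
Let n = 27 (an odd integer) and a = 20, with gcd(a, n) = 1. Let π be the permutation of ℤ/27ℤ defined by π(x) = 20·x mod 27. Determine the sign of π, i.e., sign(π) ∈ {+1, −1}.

-1

Orbit of 5 under x↦20x: [5, 19, 2, 13, 17, 16, 23]… (length divides ord_27(20)).
Cycle type of π: 18 + 6 + 2 + 1; total 4 cycles.
27 − 4 = 23 transpositions; sign(π) = (−1)^23 = -1.
Check: (20/27) = -1 by Zolotarev.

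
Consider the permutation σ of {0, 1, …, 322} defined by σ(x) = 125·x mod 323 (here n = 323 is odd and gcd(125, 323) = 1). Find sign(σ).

Start at x=197: 197 → 77 → 258 → 273 → 210 → 87 → 216 → … (one orbit).
Decompose π into cycles: lengths [48, 48, 48, 48, 48, 48, 16, 3, 3, 3, 3, 3, 3, 1] (14 cycles, including the fixed point 0).
n − c = 323 − 14 = 309; sign = (−1)^309 = -1.
Zolotarev: (125|323) = -1, matching the cycle-count sign.

-1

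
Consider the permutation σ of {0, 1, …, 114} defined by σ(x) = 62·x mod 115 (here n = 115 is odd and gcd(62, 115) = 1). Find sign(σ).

Trace 94: π^k(94) = [94, 78, 6, 27, 64, 58, 31] for k=0..6.
Decompose π into cycles: lengths [44, 44, 11, 11, 4, 1] (6 cycles, including the fixed point 0).
115 − 6 = 109 transpositions; sign(π) = (−1)^109 = -1.

-1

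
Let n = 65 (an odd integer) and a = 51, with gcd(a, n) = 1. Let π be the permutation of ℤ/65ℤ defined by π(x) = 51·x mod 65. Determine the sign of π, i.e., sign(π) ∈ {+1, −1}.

Start at x=1: 1 → 51 → 1 (one orbit).
35 cycles of lengths [2, 2, 2, 2, 2, 2, 2, 2, 2, 2, 2, 2, 2, 2, 2, 2, 2, 2, 2, 2, 2, 2, 2, 2, 2, 2, 2, 2, 2, 2, 1, 1, 1, 1, 1].
35 cycles on 65: each ℓ→(−1)^(ℓ−1), product (−1)^30 = +1.
Check: (51/65) = +1 by Zolotarev.

+1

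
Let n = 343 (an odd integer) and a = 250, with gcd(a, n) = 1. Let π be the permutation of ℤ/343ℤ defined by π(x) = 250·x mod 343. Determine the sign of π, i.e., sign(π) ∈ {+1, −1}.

Start at x=309: 309 → 75 → 228 → 62 → 65 → 129 → 8 → … (one orbit).
Cycle lengths of π_250 on ℤ/343ℤ: [294, 42, 6, 1]; 4 cycles in total.
sign(π) = (−1)^{n − #cycles} = (−1)^{343−4} = (−1)^339 = -1.

-1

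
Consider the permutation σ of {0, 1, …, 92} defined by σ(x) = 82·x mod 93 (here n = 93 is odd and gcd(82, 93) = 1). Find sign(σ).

Start at x=76: 76 → 1 → 82 → 28 → 64 → 40 → 25 → … (one orbit).
Cycle lengths of π_82 on ℤ/93ℤ: [15, 15, 15, 15, 15, 15, 1, 1, 1]; 9 cycles in total.
93 − 9 = 84 transpositions; sign(π) = (−1)^84 = +1.

+1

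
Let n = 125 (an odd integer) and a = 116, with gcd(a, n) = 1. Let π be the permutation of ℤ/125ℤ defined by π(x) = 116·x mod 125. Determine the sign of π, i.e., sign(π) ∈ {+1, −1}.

Orbit of 96 under x↦116x: [96, 11, 26, 16, 106, 46, 86]… (length divides ord_125(116)).
13 cycles of lengths [25, 25, 25, 25, 5, 5, 5, 5, 1, 1, 1, 1, 1].
125 − 13 = 112 transpositions; sign(π) = (−1)^112 = +1.
Check: (116/125) = +1 by Zolotarev.

+1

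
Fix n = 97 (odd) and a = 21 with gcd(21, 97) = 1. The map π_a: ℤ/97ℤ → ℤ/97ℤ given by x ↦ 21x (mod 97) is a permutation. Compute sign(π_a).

Trace 34: π^k(34) = [34, 35, 56, 12, 58, 54, 67] for k=0..6.
π_21 has 2 disjoint cycles with lengths [96, 1] on {0,…,96}.
With 2 cycles on 97 points, sign = (−1)^{97−2} = -1.
(21|97)_J = -1 (Zolotarev's lemma cross-check).

-1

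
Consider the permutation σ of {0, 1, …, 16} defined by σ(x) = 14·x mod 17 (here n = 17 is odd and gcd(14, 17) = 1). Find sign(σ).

Start at x=8: 8 → 10 → 4 → 5 → 2 → 11 → 1 → … (one orbit).
π_14 has 2 disjoint cycles with lengths [16, 1] on {0,…,16}.
sign(π) = (−1)^{n − #cycles} = (−1)^{17−2} = (−1)^15 = -1.
(14|17)_J = -1 (Zolotarev's lemma cross-check).

-1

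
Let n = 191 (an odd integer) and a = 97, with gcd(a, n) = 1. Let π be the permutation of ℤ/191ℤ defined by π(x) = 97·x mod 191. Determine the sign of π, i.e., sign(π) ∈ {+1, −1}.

Start at x=9: 9 → 109 → 68 → 102 → 153 → 134 → 10 → … (one orbit).
Cycle type of π: 95×2 + 1; total 3 cycles.
191 − 3 = 188 transpositions; sign(π) = (−1)^188 = +1.

+1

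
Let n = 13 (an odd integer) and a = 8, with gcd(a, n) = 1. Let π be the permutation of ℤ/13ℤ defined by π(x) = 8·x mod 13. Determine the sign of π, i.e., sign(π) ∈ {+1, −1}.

Trace 5: π^k(5) = [5, 1, 8, 12] for k=0..3.
Cycle type of π: 4×3 + 1; total 4 cycles.
n − c = 13 − 4 = 9; sign = (−1)^9 = -1.

-1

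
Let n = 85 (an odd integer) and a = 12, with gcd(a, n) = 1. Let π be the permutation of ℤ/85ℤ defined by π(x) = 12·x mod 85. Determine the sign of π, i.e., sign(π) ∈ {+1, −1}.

Start at x=9: 9 → 23 → 21 → 82 → 49 → 78 → 1 → … (one orbit).
The orbit structure of x ↦ 12x mod 85: 7 orbits of sizes [16, 16, 16, 16, 16, 4, 1].
n − c = 85 − 7 = 78; sign = (−1)^78 = +1.

+1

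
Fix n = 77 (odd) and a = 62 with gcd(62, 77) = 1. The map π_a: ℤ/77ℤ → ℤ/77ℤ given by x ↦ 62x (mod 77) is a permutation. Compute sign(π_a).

Start at x=1: 1 → 62 → 71 → 13 → 36 → 76 → 15 → … (one orbit).
The orbit structure of x ↦ 62x mod 77: 11 orbits of sizes [10, 10, 10, 10, 10, 10, 10, 2, 2, 2, 1].
Σ(ℓ_i−1) = 77−11 = 66; sign = (−1)^66 = +1.
Via Zolotarev, sign(π_{62}) = (62|77) = +1.

+1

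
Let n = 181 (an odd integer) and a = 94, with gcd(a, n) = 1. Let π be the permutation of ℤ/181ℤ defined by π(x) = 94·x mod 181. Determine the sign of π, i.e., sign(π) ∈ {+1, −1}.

+1

Orbit of 4 under x↦94x: [4, 14, 49, 81, 12, 42, 147]… (length divides ord_181(94)).
The orbit structure of x ↦ 94x mod 181: 3 orbits of sizes [90, 90, 1].
3 cycles on 181: each ℓ→(−1)^(ℓ−1), product (−1)^178 = +1.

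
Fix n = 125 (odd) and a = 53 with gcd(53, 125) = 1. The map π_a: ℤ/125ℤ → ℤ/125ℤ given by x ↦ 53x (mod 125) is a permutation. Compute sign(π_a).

-1

Start at x=116: 116 → 23 → 94 → 107 → 46 → 63 → 89 → … (one orbit).
π_53 has 4 disjoint cycles with lengths [100, 20, 4, 1] on {0,…,124}.
sign(π) = (−1)^{n − #cycles} = (−1)^{125−4} = (−1)^121 = -1.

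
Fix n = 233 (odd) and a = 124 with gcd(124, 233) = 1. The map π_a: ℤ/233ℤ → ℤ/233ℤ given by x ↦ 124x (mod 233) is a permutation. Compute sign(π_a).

+1

Start at x=29: 29 → 101 → 175 → 31 → 116 → 171 → 1 → … (one orbit).
Decompose π into cycles: lengths [116, 116, 1] (3 cycles, including the fixed point 0).
3 cycles on 233: each ℓ→(−1)^(ℓ−1), product (−1)^230 = +1.
(124|233)_J = +1 (Zolotarev's lemma cross-check).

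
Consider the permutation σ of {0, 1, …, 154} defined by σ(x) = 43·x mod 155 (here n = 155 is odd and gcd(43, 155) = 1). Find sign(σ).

+1

Start at x=153: 153 → 69 → 22 → 16 → 68 → 134 → 27 → … (one orbit).
The orbit structure of x ↦ 43x mod 155: 5 orbits of sizes [60, 60, 30, 4, 1].
155 − 5 = 150 transpositions; sign(π) = (−1)^150 = +1.
The Jacobi symbol (43|155) = +1 (Zolotarev) agrees.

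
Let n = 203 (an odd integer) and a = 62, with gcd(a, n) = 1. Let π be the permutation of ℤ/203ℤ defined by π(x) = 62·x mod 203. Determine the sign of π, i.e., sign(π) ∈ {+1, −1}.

Trace 197: π^k(197) = [197, 34, 78, 167, 1, 62, 190] for k=0..6.
18 cycles of lengths [14, 14, 14, 14, 14, 14, 14, 14, 14, 14, 14, 14, 14, 14, 2, 2, 2, 1].
Σ(ℓ_i−1) = 203−18 = 185; sign = (−1)^185 = -1.

-1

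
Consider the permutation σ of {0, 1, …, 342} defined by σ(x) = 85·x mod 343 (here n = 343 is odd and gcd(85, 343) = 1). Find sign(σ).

Start at x=57: 57 → 43 → 225 → 260 → 148 → 232 → 169 → … (one orbit).
Decompose π into cycles: lengths [49, 49, 49, 49, 49, 49, 7, 7, 7, 7, 7, 7, 1, 1, 1, 1, 1, 1, 1] (19 cycles, including the fixed point 0).
19 cycles on 343: each ℓ→(−1)^(ℓ−1), product (−1)^324 = +1.
(85|343)_J = +1 (Zolotarev's lemma cross-check).

+1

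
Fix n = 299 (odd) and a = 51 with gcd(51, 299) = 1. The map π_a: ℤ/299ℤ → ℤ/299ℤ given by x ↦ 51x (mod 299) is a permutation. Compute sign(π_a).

Orbit of 196 under x↦51x: [196, 129, 1, 51, 209, 194, 27]… (length divides ord_299(51)).
The orbit structure of x ↦ 51x mod 299: 20 orbits of sizes [22, 22, 22, 22, 22, 22, 22, 22, 22, 22, 22, 22, 22, 2, 2, 2, 2, 2, 2, 1].
299 − 20 = 279 transpositions; sign(π) = (−1)^279 = -1.

-1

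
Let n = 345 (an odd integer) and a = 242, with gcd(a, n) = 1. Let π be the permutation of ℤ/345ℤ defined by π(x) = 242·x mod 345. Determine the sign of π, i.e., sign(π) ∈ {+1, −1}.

Start at x=124: 124 → 338 → 31 → 257 → 94 → 323 → 196 → … (one orbit).
The orbit structure of x ↦ 242x mod 345: 15 orbits of sizes [44, 44, 44, 44, 44, 44, 22, 22, 11, 11, 4, 4, 4, 2, 1].
With 15 cycles on 345 points, sign = (−1)^{345−15} = +1.
Check: (242/345) = +1 by Zolotarev.

+1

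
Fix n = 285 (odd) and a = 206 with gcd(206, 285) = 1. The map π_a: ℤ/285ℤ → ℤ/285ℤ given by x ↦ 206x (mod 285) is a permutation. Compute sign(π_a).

Orbit of 26 under x↦206x: [26, 226, 101, 1, 206, 256, 11]… (length divides ord_285(206)).
Cycle lengths of π_206 on ℤ/285ℤ: [18, 18, 18, 18, 18, 18, 18, 18, 18, 18, 9, 9, 9, 9, 9, 9, 9, 9, 9, 9, 2, 2, 2, 2, 2, 1, 1, 1, 1, 1]; 30 cycles in total.
n − c = 285 − 30 = 255; sign = (−1)^255 = -1.

-1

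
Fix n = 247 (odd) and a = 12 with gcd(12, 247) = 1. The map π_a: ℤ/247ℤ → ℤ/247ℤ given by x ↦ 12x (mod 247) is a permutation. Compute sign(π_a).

Trace 235: π^k(235) = [235, 103, 1, 12, 144, 246] for k=0..5.
Cycle lengths of π_12 on ℤ/247ℤ: [6, 6, 6, 6, 6, 6, 6, 6, 6, 6, 6, 6, 6, 6, 6, 6, 6, 6, 6, 6, 6, 6, 6, 6, 6, 6, 6, 6, 6, 6, 6, 6, 6, 6, 6, 6, 6, 6, 6, 2, 2, 2, 2, 2, 2, 1]; 46 cycles in total.
46 cycles on 247: each ℓ→(−1)^(ℓ−1), product (−1)^201 = -1.
Check: (12/247) = -1 by Zolotarev.

-1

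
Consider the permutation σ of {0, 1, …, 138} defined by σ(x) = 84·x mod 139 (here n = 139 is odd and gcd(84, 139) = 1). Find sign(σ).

-1

Orbit of 60 under x↦84x: [60, 36, 105, 63, 10, 6, 87]… (length divides ord_139(84)).
4 cycles of lengths [46, 46, 46, 1].
Σ(ℓ_i−1) = 139−4 = 135; sign = (−1)^135 = -1.
Via Zolotarev, sign(π_{84}) = (84|139) = -1.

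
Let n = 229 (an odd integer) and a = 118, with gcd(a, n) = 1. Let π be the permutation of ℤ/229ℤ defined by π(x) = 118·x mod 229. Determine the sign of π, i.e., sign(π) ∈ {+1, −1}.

+1

Start at x=83: 83 → 176 → 158 → 95 → 218 → 76 → 37 → … (one orbit).
Decompose π into cycles: lengths [114, 114, 1] (3 cycles, including the fixed point 0).
With 3 cycles on 229 points, sign = (−1)^{229−3} = +1.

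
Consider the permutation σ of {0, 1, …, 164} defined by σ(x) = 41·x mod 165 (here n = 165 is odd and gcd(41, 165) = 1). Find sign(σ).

Orbit of 136 under x↦41x: [136, 131, 91, 101, 16, 161, 1]… (length divides ord_165(41)).
π_41 has 25 disjoint cycles with lengths [10, 10, 10, 10, 10, 10, 10, 10, 10, 10, 10, 10, 10, 10, 10, 2, 2, 2, 2, 2, 1, 1, 1, 1, 1] on {0,…,164}.
165 − 25 = 140 transpositions; sign(π) = (−1)^140 = +1.
The Jacobi symbol (41|165) = +1 (Zolotarev) agrees.

+1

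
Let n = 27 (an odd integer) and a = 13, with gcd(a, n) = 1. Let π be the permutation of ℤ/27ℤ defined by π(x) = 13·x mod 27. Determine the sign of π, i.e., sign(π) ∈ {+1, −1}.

Trace 7: π^k(7) = [7, 10, 22, 16, 19, 4, 25] for k=0..6.
7 cycles of lengths [9, 9, 3, 3, 1, 1, 1].
Σ(ℓ_i−1) = 27−7 = 20; sign = (−1)^20 = +1.

+1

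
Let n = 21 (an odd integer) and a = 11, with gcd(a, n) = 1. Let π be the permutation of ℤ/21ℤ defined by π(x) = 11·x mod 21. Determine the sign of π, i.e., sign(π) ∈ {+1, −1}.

-1

Orbit of 11 under x↦11x: [11, 16, 8, 4, 2, 1]… (length divides ord_21(11)).
The orbit structure of x ↦ 11x mod 21: 6 orbits of sizes [6, 6, 3, 3, 2, 1].
With 6 cycles on 21 points, sign = (−1)^{21−6} = -1.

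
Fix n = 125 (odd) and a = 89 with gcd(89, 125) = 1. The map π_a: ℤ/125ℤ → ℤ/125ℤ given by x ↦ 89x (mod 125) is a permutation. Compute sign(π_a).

+1

Trace 36: π^k(36) = [36, 79, 31, 9, 51, 39, 96] for k=0..6.
7 cycles of lengths [50, 50, 10, 10, 2, 2, 1].
n − c = 125 − 7 = 118; sign = (−1)^118 = +1.
The Jacobi symbol (89|125) = +1 (Zolotarev) agrees.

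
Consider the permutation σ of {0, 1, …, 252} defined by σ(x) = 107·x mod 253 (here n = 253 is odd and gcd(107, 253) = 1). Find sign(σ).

+1

Orbit of 141 under x↦107x: [141, 160, 169, 120, 190, 90, 16]… (length divides ord_253(107)).
Decompose π into cycles: lengths [110, 110, 22, 10, 1] (5 cycles, including the fixed point 0).
253 − 5 = 248 transpositions; sign(π) = (−1)^248 = +1.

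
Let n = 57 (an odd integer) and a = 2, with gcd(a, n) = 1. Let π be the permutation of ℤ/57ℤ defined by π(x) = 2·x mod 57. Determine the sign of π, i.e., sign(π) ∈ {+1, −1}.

Start at x=49: 49 → 41 → 25 → 50 → 43 → 29 → 1 → … (one orbit).
Decompose π into cycles: lengths [18, 18, 18, 2, 1] (5 cycles, including the fixed point 0).
With 5 cycles on 57 points, sign = (−1)^{57−5} = +1.
The Jacobi symbol (2|57) = +1 (Zolotarev) agrees.

+1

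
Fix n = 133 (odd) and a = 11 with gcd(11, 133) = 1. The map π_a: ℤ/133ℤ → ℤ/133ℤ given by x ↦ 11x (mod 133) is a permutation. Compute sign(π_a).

+1

Trace 1: π^k(1) = [1, 11, 121] for k=0..2.
Decompose π into cycles: lengths [3, 3, 3, 3, 3, 3, 3, 3, 3, 3, 3, 3, 3, 3, 3, 3, 3, 3, 3, 3, 3, 3, 3, 3, 3, 3, 3, 3, 3, 3, 3, 3, 3, 3, 3, 3, 3, 3, 3, 3, 3, 3, 3, 3, 1] (45 cycles, including the fixed point 0).
sign(π) = (−1)^{n − #cycles} = (−1)^{133−45} = (−1)^88 = +1.
Via Zolotarev, sign(π_{11}) = (11|133) = +1.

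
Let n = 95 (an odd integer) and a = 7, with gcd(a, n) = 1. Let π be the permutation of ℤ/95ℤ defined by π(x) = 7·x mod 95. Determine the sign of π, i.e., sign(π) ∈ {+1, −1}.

-1

Orbit of 39 under x↦7x: [39, 83, 11, 77, 64, 68, 1]… (length divides ord_95(7)).
The orbit structure of x ↦ 7x mod 95: 14 orbits of sizes [12, 12, 12, 12, 12, 12, 4, 3, 3, 3, 3, 3, 3, 1].
95 − 14 = 81 transpositions; sign(π) = (−1)^81 = -1.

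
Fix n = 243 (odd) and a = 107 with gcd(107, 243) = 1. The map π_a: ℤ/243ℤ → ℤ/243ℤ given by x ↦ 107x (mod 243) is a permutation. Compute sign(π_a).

Start at x=1: 1 → 107 → 28 → 80 → 55 → 53 → 82 → … (one orbit).
32 cycles of lengths [18, 18, 18, 18, 18, 18, 18, 18, 18, 6, 6, 6, 6, 6, 6, 6, 6, 6, 2, 2, 2, 2, 2, 2, 2, 2, 2, 2, 2, 2, 2, 1].
sign(π) = (−1)^{n − #cycles} = (−1)^{243−32} = (−1)^211 = -1.
Zolotarev: (107|243) = -1, matching the cycle-count sign.

-1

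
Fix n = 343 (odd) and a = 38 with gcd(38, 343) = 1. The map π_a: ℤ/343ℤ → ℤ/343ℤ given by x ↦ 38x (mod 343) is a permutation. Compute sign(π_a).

-1

Orbit of 144 under x↦38x: [144, 327, 78, 220, 128, 62, 298]… (length divides ord_343(38)).
Cycle lengths of π_38 on ℤ/343ℤ: [294, 42, 6, 1]; 4 cycles in total.
n − c = 343 − 4 = 339; sign = (−1)^339 = -1.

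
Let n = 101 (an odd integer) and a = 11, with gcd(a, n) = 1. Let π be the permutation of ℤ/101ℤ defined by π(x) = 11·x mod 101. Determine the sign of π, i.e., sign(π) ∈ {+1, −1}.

Trace 15: π^k(15) = [15, 64, 98, 68, 41, 47, 12] for k=0..6.
Cycle lengths of π_11 on ℤ/101ℤ: [100, 1]; 2 cycles in total.
2 cycles on 101: each ℓ→(−1)^(ℓ−1), product (−1)^99 = -1.
The Jacobi symbol (11|101) = -1 (Zolotarev) agrees.

-1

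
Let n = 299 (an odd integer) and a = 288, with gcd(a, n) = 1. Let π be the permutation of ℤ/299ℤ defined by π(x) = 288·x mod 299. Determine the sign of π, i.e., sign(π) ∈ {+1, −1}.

-1

Trace 163: π^k(163) = [163, 1, 288, 121, 164, 289, 110] for k=0..6.
Decompose π into cycles: lengths [132, 132, 12, 11, 11, 1] (6 cycles, including the fixed point 0).
299 − 6 = 293 transpositions; sign(π) = (−1)^293 = -1.
Via Zolotarev, sign(π_{288}) = (288|299) = -1.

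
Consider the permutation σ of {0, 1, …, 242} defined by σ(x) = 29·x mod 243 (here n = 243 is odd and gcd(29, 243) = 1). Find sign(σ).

-1

Trace 137: π^k(137) = [137, 85, 35, 43, 32, 199, 182] for k=0..6.
Cycle lengths of π_29 on ℤ/243ℤ: [162, 54, 18, 6, 2, 1]; 6 cycles in total.
Σ(ℓ_i−1) = 243−6 = 237; sign = (−1)^237 = -1.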